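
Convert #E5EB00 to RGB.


E5 → 229 (R)
EB → 235 (G)
00 → 0 (B)
= RGB(229, 235, 0)


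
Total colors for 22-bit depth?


Colors = 2^bits = 2^22
= 4,194,304 colors


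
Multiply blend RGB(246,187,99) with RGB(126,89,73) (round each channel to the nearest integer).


Multiply: C = A×B/255, rounded to nearest integer
R: 246×126/255 = 30996/255 ≈ 121.553 → 122
G: 187×89/255 = 16643/255 ≈ 65.267 → 65
B: 99×73/255 = 7227/255 ≈ 28.341 → 28
= RGB(122, 65, 28)


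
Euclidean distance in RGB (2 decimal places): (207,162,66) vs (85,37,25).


d = √[(R₁-R₂)² + (G₁-G₂)² + (B₁-B₂)²]
d = √[(207-85)² + (162-37)² + (66-25)²]
d = √[14884 + 15625 + 1681]
d = √32190
d ≈ 179.42


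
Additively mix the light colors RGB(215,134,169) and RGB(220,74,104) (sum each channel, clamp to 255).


Additive: each channel = min(255, C₁+C₂)
R: 215+220 = 435 → 255
G: 134+74 = 208 → 208
B: 169+104 = 273 → 255
= RGB(255, 208, 255)


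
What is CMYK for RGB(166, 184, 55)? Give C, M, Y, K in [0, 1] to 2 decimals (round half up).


R'=166/255≈0.6510, G'=184/255≈0.7216, B'=55/255≈0.2157
K = 1 - max(R',G',B') = 1 - 184/255 = 71/255 = 0.27843… → 0.28
(1-R'-K)/(1-K) simplifies to (max-R)/max with max = 184:
C = (184-166)/184 = 18/184 = 0.09782… → 0.10
M = (184-184)/184 = 0/184 = 0 → 0.00
Y = (184-55)/184 = 129/184 = 0.70108… → 0.70
= CMYK(0.10, 0.00, 0.70, 0.28)


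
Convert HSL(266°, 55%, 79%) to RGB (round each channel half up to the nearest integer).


H=266°, S=0.55, L=0.79
C = (1-|2L-1|)×S = (1-|0.58|)×0.55 = 0.231
H' = H/60 = 266/60 ≈ 4.4333; X = C×(1-|H' mod 2 - 1|) = 0.1001
m = L - C/2 = 0.79 - 0.1155 = 0.6745
Sector ⌊H'⌋ = 4 → (R',G',B') = (0.1001, 0.0, 0.231)
RGB = ((R'+m)×255, (G'+m)×255, (B'+m)×255) = (197.523, 171.9975, 230.9025)
Round half up → RGB(198, 172, 231)


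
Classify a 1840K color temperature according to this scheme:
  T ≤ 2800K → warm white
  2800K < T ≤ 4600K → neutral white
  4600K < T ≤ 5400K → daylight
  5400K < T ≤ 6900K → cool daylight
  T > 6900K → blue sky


Temperature: 1840K
1840K ≤ 2800K → warm white
Classification: warm white


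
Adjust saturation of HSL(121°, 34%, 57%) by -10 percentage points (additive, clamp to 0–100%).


Original S = 34%
Adjustment = -10 percentage points
New S = 34 + (-10) = 24
Clamp to [0, 100] → 24
= HSL(121°, 24%, 57%)


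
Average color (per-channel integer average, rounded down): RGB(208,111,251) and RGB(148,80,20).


Midpoint: each channel = ⌊(C₁+C₂)/2⌋
R: ⌊(208+148)/2⌋ = 178
G: ⌊(111+80)/2⌋ = 95
B: ⌊(251+20)/2⌋ = 135
= RGB(178, 95, 135)


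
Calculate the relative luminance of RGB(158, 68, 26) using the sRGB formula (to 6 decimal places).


Linearize each channel (sRGB transfer function): c = v/255; c_lin = c/12.92 if c ≤ 0.04045, else ((c+0.055)/1.055)^2.4
  R: 158/255 ≈ 0.619608 > 0.04045 → ((0.619608+0.055)/1.055)^2.4 ≈ 0.341914
  G: 68/255 ≈ 0.266667 > 0.04045 → ((0.266667+0.055)/1.055)^2.4 ≈ 0.057805
  B: 26/255 ≈ 0.101961 > 0.04045 → ((0.101961+0.055)/1.055)^2.4 ≈ 0.010330
R_lin = 0.341914, G_lin = 0.057805, B_lin = 0.010330
L = 0.2126×R + 0.7152×G + 0.0722×B
L = 0.2126×0.341914 + 0.7152×0.057805 + 0.0722×0.010330
L ≈ 0.114779


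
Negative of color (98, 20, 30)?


Invert: (255-R, 255-G, 255-B)
R: 255-98 = 157
G: 255-20 = 235
B: 255-30 = 225
= RGB(157, 235, 225)


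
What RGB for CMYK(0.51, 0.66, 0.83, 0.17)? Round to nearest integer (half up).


R = 255 × (1-C) × (1-K) = 255 × 0.49 × 0.83 = 103.7085 → 104
G = 255 × (1-M) × (1-K) = 255 × 0.34 × 0.83 = 71.961 → 72
B = 255 × (1-Y) × (1-K) = 255 × 0.17 × 0.83 = 35.9805 → 36
= RGB(104, 72, 36)


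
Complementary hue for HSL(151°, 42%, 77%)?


Complement = opposite side of color wheel = hue + 180°
H' = (151 + 180) mod 360 = 331°
S and L unchanged.
= HSL(331°, 42%, 77%)


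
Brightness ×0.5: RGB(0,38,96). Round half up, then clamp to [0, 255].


Multiply each channel by 0.5, round half up, clamp to [0, 255]
R: 0×0.5 = 0
G: 38×0.5 = 19
B: 96×0.5 = 48
= RGB(0, 19, 48)


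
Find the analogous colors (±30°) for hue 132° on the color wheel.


Base hue: 132°
Left analog: (132 - 30) mod 360 = 102°
Right analog: (132 + 30) mod 360 = 162°
Analogous hues = 102° and 162°


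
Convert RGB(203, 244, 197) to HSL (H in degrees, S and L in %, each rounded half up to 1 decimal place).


Normalize: R'=203/255≈0.7961, G'=244/255≈0.9569, B'=197/255≈0.7725
Max=244/255, Min=197/255, Δ=Max-Min=47/255
L = (Max+Min)/2 = (244+197)/510 = 441/510 = 0.86470… → L = 86.5%
L > 0.5 → S = Δ/(2-Max-Min) = 47/(510-244-197) = 47/69 = 0.68115… → S = 68.1%
(the 1/255 factors cancel in S and H, so raw channel differences can be used)
Max is G' → H = 60 × ((B-R)/Δ + 2) = 60 × ((197-203)/47 + 2)
  -6/47 + 2 = -0.1276… + 2 = 1.8723…
  H = 60 × 1.8723… = 112.340…° → H = 112.3°
= HSL(112.3°, 68.1%, 86.5%)


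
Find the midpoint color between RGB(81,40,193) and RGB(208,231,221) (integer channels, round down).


Midpoint: each channel = ⌊(C₁+C₂)/2⌋
R: ⌊(81+208)/2⌋ = 144
G: ⌊(40+231)/2⌋ = 135
B: ⌊(193+221)/2⌋ = 207
= RGB(144, 135, 207)


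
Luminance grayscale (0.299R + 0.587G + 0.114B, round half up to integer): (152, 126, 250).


Gray = 0.299×R + 0.587×G + 0.114×B
Gray = 0.299×152 + 0.587×126 + 0.114×250
Gray = 45.448 + 73.962 + 28.500
Gray = 147.910 → round half up → 148
Gray = 148


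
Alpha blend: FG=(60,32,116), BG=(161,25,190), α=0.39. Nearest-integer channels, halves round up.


C = α×F + (1-α)×B, with 1-α = 0.61
R: 0.39×60 + 0.61×161 = 23.40 + 98.21 = 121.61 → 122
G: 0.39×32 + 0.61×25 = 12.48 + 15.25 = 27.73 → 28
B: 0.39×116 + 0.61×190 = 45.24 + 115.90 = 161.14 → 161
= RGB(122, 28, 161)


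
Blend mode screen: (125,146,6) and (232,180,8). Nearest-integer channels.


Screen: C = 255 - (255-A)×(255-B)/255, rounded to nearest integer
R: 255 - (255-125)×(255-232)/255 = 255 - 2990/255 ≈ 255 - 11.725 = 243.275 → 243
G: 255 - (255-146)×(255-180)/255 = 255 - 8175/255 ≈ 255 - 32.059 = 222.941 → 223
B: 255 - (255-6)×(255-8)/255 = 255 - 61503/255 ≈ 255 - 241.188 = 13.812 → 14
= RGB(243, 223, 14)


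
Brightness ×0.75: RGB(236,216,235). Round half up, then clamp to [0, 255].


Multiply each channel by 0.75, round half up, clamp to [0, 255]
R: 236×0.75 = 177
G: 216×0.75 = 162
B: 235×0.75 = 176.25 → round → 176
= RGB(177, 162, 176)


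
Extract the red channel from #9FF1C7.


Color: #9FF1C7
R = 9F = 159
G = F1 = 241
B = C7 = 199
Red = 159


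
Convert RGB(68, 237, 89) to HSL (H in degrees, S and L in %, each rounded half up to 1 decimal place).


Normalize: R'=68/255≈0.2667, G'=237/255≈0.9294, B'=89/255≈0.3490
Max=237/255, Min=68/255, Δ=Max-Min=169/255
L = (Max+Min)/2 = (237+68)/510 = 305/510 = 0.59803… → L = 59.8%
L > 0.5 → S = Δ/(2-Max-Min) = 169/(510-237-68) = 169/205 = 0.82439… → S = 82.4%
(the 1/255 factors cancel in S and H, so raw channel differences can be used)
Max is G' → H = 60 × ((B-R)/Δ + 2) = 60 × ((89-68)/169 + 2)
  21/169 + 2 = 0.1242… + 2 = 2.1242…
  H = 60 × 2.1242… = 127.455…° → H = 127.5°
= HSL(127.5°, 82.4%, 59.8%)


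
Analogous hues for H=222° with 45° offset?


Base hue: 222°
Left analog: (222 - 45) mod 360 = 177°
Right analog: (222 + 45) mod 360 = 267°
Analogous hues = 177° and 267°


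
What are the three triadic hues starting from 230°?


Triadic: equally spaced at 120° intervals
H1 = 230°
H2 = (230 + 120) mod 360 = 350°
H3 = (230 + 240) mod 360 = 110°
Triadic = 230°, 350°, 110°


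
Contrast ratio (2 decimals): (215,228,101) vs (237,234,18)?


Linearize each sRGB channel c=v/255: c/12.92 if c ≤ 0.04045 else ((c+0.055)/1.055)^2.4
L = 0.2126×R_lin + 0.7152×G_lin + 0.0722×B_lin
Color 1 (215,228,101):
  R=215: 215/255≈0.8431 > 0.04045 → ((0.8431+0.055)/1.055)^2.4 ≈ 0.67954
  G=228: 228/255≈0.8941 > 0.04045 → ((0.8941+0.055)/1.055)^2.4 ≈ 0.77582
  B=101: 101/255≈0.3961 > 0.04045 → ((0.3961+0.055)/1.055)^2.4 ≈ 0.13014
  L1 = 0.2126×0.67954 + 0.7152×0.77582 + 0.0722×0.13014 ≈ 0.70873
Color 2 (237,234,18):
  R=237: 237/255≈0.9294 > 0.04045 → ((0.9294+0.055)/1.055)^2.4 ≈ 0.84687
  G=234: 234/255≈0.9176 > 0.04045 → ((0.9176+0.055)/1.055)^2.4 ≈ 0.82279
  B=18: 18/255≈0.0706 > 0.04045 → ((0.0706+0.055)/1.055)^2.4 ≈ 0.00605
  L2 = 0.2126×0.84687 + 0.7152×0.82279 + 0.0722×0.00605 ≈ 0.76894
Lighter = 0.76894, Darker = 0.70873
Ratio = (L_lighter + 0.05) / (L_darker + 0.05)
Ratio = (0.76894 + 0.05) / (0.70873 + 0.05) = 0.81894 / 0.75873 ≈ 1.0793
Ratio ≈ 1.08:1


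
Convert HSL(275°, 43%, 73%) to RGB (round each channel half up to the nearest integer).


H=275°, S=0.43, L=0.73
C = (1-|2L-1|)×S = (1-|0.46|)×0.43 = 0.2322
H' = H/60 = 275/60 ≈ 4.5833; X = C×(1-|H' mod 2 - 1|) = 0.13545
m = L - C/2 = 0.73 - 0.1161 = 0.6139
Sector ⌊H'⌋ = 4 → (R',G',B') = (0.13545, 0.0, 0.2322)
RGB = ((R'+m)×255, (G'+m)×255, (B'+m)×255) = (191.08425, 156.5445, 215.7555)
Round half up → RGB(191, 157, 216)


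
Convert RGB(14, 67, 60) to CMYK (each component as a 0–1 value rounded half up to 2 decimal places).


R'=14/255≈0.0549, G'=67/255≈0.2627, B'=60/255≈0.2353
K = 1 - max(R',G',B') = 1 - 67/255 = 188/255 = 0.73725… → 0.74
(1-R'-K)/(1-K) simplifies to (max-R)/max with max = 67:
C = (67-14)/67 = 53/67 = 0.79104… → 0.79
M = (67-67)/67 = 0/67 = 0 → 0.00
Y = (67-60)/67 = 7/67 = 0.10447… → 0.10
= CMYK(0.79, 0.00, 0.10, 0.74)


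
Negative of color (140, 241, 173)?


Invert: (255-R, 255-G, 255-B)
R: 255-140 = 115
G: 255-241 = 14
B: 255-173 = 82
= RGB(115, 14, 82)


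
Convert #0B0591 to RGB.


0B → 11 (R)
05 → 5 (G)
91 → 145 (B)
= RGB(11, 5, 145)


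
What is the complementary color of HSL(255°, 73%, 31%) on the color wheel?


Complement = opposite side of color wheel = hue + 180°
H' = (255 + 180) mod 360 = 75°
S and L unchanged.
= HSL(75°, 73%, 31%)


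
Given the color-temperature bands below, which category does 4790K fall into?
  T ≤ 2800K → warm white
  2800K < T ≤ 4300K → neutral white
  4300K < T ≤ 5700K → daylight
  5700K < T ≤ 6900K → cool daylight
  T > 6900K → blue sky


Temperature: 4790K
4300K < 4790K ≤ 5700K → daylight
Classification: daylight


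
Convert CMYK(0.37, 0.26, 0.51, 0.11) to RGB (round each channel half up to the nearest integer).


R = 255 × (1-C) × (1-K) = 255 × 0.63 × 0.89 = 142.9785 → 143
G = 255 × (1-M) × (1-K) = 255 × 0.74 × 0.89 = 167.943 → 168
B = 255 × (1-Y) × (1-K) = 255 × 0.49 × 0.89 = 111.2055 → 111
= RGB(143, 168, 111)


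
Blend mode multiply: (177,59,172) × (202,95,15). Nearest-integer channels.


Multiply: C = A×B/255, rounded to nearest integer
R: 177×202/255 = 35754/255 ≈ 140.212 → 140
G: 59×95/255 = 5605/255 ≈ 21.980 → 22
B: 172×15/255 = 2580/255 ≈ 10.118 → 10
= RGB(140, 22, 10)


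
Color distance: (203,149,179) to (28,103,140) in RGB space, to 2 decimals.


d = √[(R₁-R₂)² + (G₁-G₂)² + (B₁-B₂)²]
d = √[(203-28)² + (149-103)² + (179-140)²]
d = √[30625 + 2116 + 1521]
d = √34262
d ≈ 185.10


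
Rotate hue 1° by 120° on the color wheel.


New hue = (H + rotation) mod 360
New hue = (1 + 120) mod 360
= 121 mod 360
= 121°


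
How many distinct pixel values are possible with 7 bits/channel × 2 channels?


Total bits = 7 bits/channel × 2 channels = 14 bits
Distinct pixel values = 2^14
= 16,384 pixel values


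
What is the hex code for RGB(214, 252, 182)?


R = 214 → D6 (hex)
G = 252 → FC (hex)
B = 182 → B6 (hex)
Hex = #D6FCB6


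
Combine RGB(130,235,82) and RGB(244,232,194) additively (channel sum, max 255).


Additive: each channel = min(255, C₁+C₂)
R: 130+244 = 374 → 255
G: 235+232 = 467 → 255
B: 82+194 = 276 → 255
= RGB(255, 255, 255)


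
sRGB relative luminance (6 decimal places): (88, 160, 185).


Linearize each channel (sRGB transfer function): c = v/255; c_lin = c/12.92 if c ≤ 0.04045, else ((c+0.055)/1.055)^2.4
  R: 88/255 ≈ 0.345098 > 0.04045 → ((0.345098+0.055)/1.055)^2.4 ≈ 0.097587
  G: 160/255 ≈ 0.627451 > 0.04045 → ((0.627451+0.055)/1.055)^2.4 ≈ 0.351533
  B: 185/255 ≈ 0.725490 > 0.04045 → ((0.725490+0.055)/1.055)^2.4 ≈ 0.485150
R_lin = 0.097587, G_lin = 0.351533, B_lin = 0.485150
L = 0.2126×R + 0.7152×G + 0.0722×B
L = 0.2126×0.097587 + 0.7152×0.351533 + 0.0722×0.485150
L ≈ 0.307191


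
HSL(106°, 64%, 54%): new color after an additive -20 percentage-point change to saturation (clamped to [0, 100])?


Original S = 64%
Adjustment = -20 percentage points
New S = 64 + (-20) = 44
Clamp to [0, 100] → 44
= HSL(106°, 44%, 54%)


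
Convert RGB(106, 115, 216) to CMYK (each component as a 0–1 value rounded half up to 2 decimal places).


R'=106/255≈0.4157, G'=115/255≈0.4510, B'=216/255≈0.8471
K = 1 - max(R',G',B') = 1 - 216/255 = 39/255 = 0.15294… → 0.15
(1-R'-K)/(1-K) simplifies to (max-R)/max with max = 216:
C = (216-106)/216 = 110/216 = 0.50925… → 0.51
M = (216-115)/216 = 101/216 = 0.46759… → 0.47
Y = (216-216)/216 = 0/216 = 0 → 0.00
= CMYK(0.51, 0.47, 0.00, 0.15)


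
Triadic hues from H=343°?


Triadic: equally spaced at 120° intervals
H1 = 343°
H2 = (343 + 120) mod 360 = 103°
H3 = (343 + 240) mod 360 = 223°
Triadic = 343°, 103°, 223°


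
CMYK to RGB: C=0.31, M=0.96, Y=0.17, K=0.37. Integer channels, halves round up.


R = 255 × (1-C) × (1-K) = 255 × 0.69 × 0.63 = 110.8485 → 111
G = 255 × (1-M) × (1-K) = 255 × 0.04 × 0.63 = 6.426 → 6
B = 255 × (1-Y) × (1-K) = 255 × 0.83 × 0.63 = 133.3395 → 133
= RGB(111, 6, 133)


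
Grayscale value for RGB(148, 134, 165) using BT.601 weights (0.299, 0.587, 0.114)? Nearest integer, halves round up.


Gray = 0.299×R + 0.587×G + 0.114×B
Gray = 0.299×148 + 0.587×134 + 0.114×165
Gray = 44.252 + 78.658 + 18.810
Gray = 141.720 → round half up → 142
Gray = 142


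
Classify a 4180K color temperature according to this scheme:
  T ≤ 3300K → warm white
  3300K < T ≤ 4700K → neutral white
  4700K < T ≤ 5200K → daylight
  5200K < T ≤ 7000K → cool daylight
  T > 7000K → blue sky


Temperature: 4180K
3300K < 4180K ≤ 4700K → neutral white
Classification: neutral white


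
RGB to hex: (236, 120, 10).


R = 236 → EC (hex)
G = 120 → 78 (hex)
B = 10 → 0A (hex)
Hex = #EC780A


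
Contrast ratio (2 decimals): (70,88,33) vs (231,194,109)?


Linearize each sRGB channel c=v/255: c/12.92 if c ≤ 0.04045 else ((c+0.055)/1.055)^2.4
L = 0.2126×R_lin + 0.7152×G_lin + 0.0722×B_lin
Color 1 (70,88,33):
  R=70: 70/255≈0.2745 > 0.04045 → ((0.2745+0.055)/1.055)^2.4 ≈ 0.06125
  G=88: 88/255≈0.3451 > 0.04045 → ((0.3451+0.055)/1.055)^2.4 ≈ 0.09759
  B=33: 33/255≈0.1294 > 0.04045 → ((0.1294+0.055)/1.055)^2.4 ≈ 0.01521
  L1 = 0.2126×0.06125 + 0.7152×0.09759 + 0.0722×0.01521 ≈ 0.08391
Color 2 (231,194,109):
  R=231: 231/255≈0.9059 > 0.04045 → ((0.9059+0.055)/1.055)^2.4 ≈ 0.79910
  G=194: 194/255≈0.7608 > 0.04045 → ((0.7608+0.055)/1.055)^2.4 ≈ 0.53948
  B=109: 109/255≈0.4275 > 0.04045 → ((0.4275+0.055)/1.055)^2.4 ≈ 0.15293
  L2 = 0.2126×0.79910 + 0.7152×0.53948 + 0.0722×0.15293 ≈ 0.56677
Lighter = 0.56677, Darker = 0.08391
Ratio = (L_lighter + 0.05) / (L_darker + 0.05)
Ratio = (0.56677 + 0.05) / (0.08391 + 0.05) = 0.61677 / 0.13391 ≈ 4.6057
Ratio ≈ 4.61:1


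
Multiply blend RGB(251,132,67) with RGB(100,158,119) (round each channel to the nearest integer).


Multiply: C = A×B/255, rounded to nearest integer
R: 251×100/255 = 25100/255 ≈ 98.431 → 98
G: 132×158/255 = 20856/255 ≈ 81.788 → 82
B: 67×119/255 = 7973/255 ≈ 31.267 → 31
= RGB(98, 82, 31)


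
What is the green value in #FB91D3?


Color: #FB91D3
R = FB = 251
G = 91 = 145
B = D3 = 211
Green = 145


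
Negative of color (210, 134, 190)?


Invert: (255-R, 255-G, 255-B)
R: 255-210 = 45
G: 255-134 = 121
B: 255-190 = 65
= RGB(45, 121, 65)


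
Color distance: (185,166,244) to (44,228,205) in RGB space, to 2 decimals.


d = √[(R₁-R₂)² + (G₁-G₂)² + (B₁-B₂)²]
d = √[(185-44)² + (166-228)² + (244-205)²]
d = √[19881 + 3844 + 1521]
d = √25246
d ≈ 158.89


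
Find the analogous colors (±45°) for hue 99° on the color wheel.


Base hue: 99°
Left analog: (99 - 45) mod 360 = 54°
Right analog: (99 + 45) mod 360 = 144°
Analogous hues = 54° and 144°


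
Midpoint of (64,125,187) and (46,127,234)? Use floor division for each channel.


Midpoint: each channel = ⌊(C₁+C₂)/2⌋
R: ⌊(64+46)/2⌋ = 55
G: ⌊(125+127)/2⌋ = 126
B: ⌊(187+234)/2⌋ = 210
= RGB(55, 126, 210)


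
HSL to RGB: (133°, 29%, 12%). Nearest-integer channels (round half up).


H=133°, S=0.29, L=0.12
C = (1-|2L-1|)×S = (1-|-0.76|)×0.29 = 0.0696
H' = H/60 = 133/60 ≈ 2.2167; X = C×(1-|H' mod 2 - 1|) = 0.01508
m = L - C/2 = 0.12 - 0.0348 = 0.0852
Sector ⌊H'⌋ = 2 → (R',G',B') = (0.0, 0.0696, 0.01508)
RGB = ((R'+m)×255, (G'+m)×255, (B'+m)×255) = (21.726, 39.474, 25.5714)
Round half up → RGB(22, 39, 26)


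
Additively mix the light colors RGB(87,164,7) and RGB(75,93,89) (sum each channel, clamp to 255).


Additive: each channel = min(255, C₁+C₂)
R: 87+75 = 162 → 162
G: 164+93 = 257 → 255
B: 7+89 = 96 → 96
= RGB(162, 255, 96)


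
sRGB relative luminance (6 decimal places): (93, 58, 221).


Linearize each channel (sRGB transfer function): c = v/255; c_lin = c/12.92 if c ≤ 0.04045, else ((c+0.055)/1.055)^2.4
  R: 93/255 ≈ 0.364706 > 0.04045 → ((0.364706+0.055)/1.055)^2.4 ≈ 0.109462
  G: 58/255 ≈ 0.227451 > 0.04045 → ((0.227451+0.055)/1.055)^2.4 ≈ 0.042311
  B: 221/255 ≈ 0.866667 > 0.04045 → ((0.866667+0.055)/1.055)^2.4 ≈ 0.723055
R_lin = 0.109462, G_lin = 0.042311, B_lin = 0.723055
L = 0.2126×R + 0.7152×G + 0.0722×B
L = 0.2126×0.109462 + 0.7152×0.042311 + 0.0722×0.723055
L ≈ 0.105737


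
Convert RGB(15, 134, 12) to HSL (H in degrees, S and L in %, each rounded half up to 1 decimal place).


Normalize: R'=15/255≈0.0588, G'=134/255≈0.5255, B'=12/255≈0.0471
Max=134/255, Min=12/255, Δ=Max-Min=122/255
L = (Max+Min)/2 = (134+12)/510 = 146/510 = 0.28627… → L = 28.6%
L ≤ 0.5 → S = Δ/(Max+Min) = 122/(134+12) = 122/146 = 0.83561… → S = 83.6%
(the 1/255 factors cancel in S and H, so raw channel differences can be used)
Max is G' → H = 60 × ((B-R)/Δ + 2) = 60 × ((12-15)/122 + 2)
  -3/122 + 2 = -0.0245… + 2 = 1.9754…
  H = 60 × 1.9754… = 118.524…° → H = 118.5°
= HSL(118.5°, 83.6%, 28.6%)


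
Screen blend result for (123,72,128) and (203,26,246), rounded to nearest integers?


Screen: C = 255 - (255-A)×(255-B)/255, rounded to nearest integer
R: 255 - (255-123)×(255-203)/255 = 255 - 6864/255 ≈ 255 - 26.918 = 228.082 → 228
G: 255 - (255-72)×(255-26)/255 = 255 - 41907/255 ≈ 255 - 164.341 = 90.659 → 91
B: 255 - (255-128)×(255-246)/255 = 255 - 1143/255 ≈ 255 - 4.482 = 250.518 → 251
= RGB(228, 91, 251)


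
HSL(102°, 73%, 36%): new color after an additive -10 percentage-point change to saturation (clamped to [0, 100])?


Original S = 73%
Adjustment = -10 percentage points
New S = 73 + (-10) = 63
Clamp to [0, 100] → 63
= HSL(102°, 63%, 36%)


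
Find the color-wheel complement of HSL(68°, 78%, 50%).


Complement = opposite side of color wheel = hue + 180°
H' = (68 + 180) mod 360 = 248°
S and L unchanged.
= HSL(248°, 78%, 50%)


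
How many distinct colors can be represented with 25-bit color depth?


Colors = 2^bits = 2^25
= 33,554,432 colors


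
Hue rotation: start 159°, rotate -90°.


New hue = (H + rotation) mod 360
New hue = (159 -90) mod 360
= 69 mod 360
= 69°


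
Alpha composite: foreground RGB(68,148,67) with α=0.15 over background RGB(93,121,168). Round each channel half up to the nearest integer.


C = α×F + (1-α)×B, with 1-α = 0.85
R: 0.15×68 + 0.85×93 = 10.20 + 79.05 = 89.25 → 89
G: 0.15×148 + 0.85×121 = 22.20 + 102.85 = 125.05 → 125
B: 0.15×67 + 0.85×168 = 10.05 + 142.80 = 152.85 → 153
= RGB(89, 125, 153)


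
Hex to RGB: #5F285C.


5F → 95 (R)
28 → 40 (G)
5C → 92 (B)
= RGB(95, 40, 92)


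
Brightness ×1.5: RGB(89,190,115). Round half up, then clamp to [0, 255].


Multiply each channel by 1.5, round half up, clamp to [0, 255]
R: 89×1.5 = 133.5 → round → 134
G: 190×1.5 = 285 → clamp → 255
B: 115×1.5 = 172.5 → round → 173
= RGB(134, 255, 173)


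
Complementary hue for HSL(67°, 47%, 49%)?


Complement = opposite side of color wheel = hue + 180°
H' = (67 + 180) mod 360 = 247°
S and L unchanged.
= HSL(247°, 47%, 49%)


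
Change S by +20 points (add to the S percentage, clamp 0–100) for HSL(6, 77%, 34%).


Original S = 77%
Adjustment = +20 percentage points
New S = 77 + (20) = 97
Clamp to [0, 100] → 97
= HSL(6°, 97%, 34%)


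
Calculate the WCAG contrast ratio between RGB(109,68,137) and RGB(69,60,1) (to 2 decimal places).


Linearize each sRGB channel c=v/255: c/12.92 if c ≤ 0.04045 else ((c+0.055)/1.055)^2.4
L = 0.2126×R_lin + 0.7152×G_lin + 0.0722×B_lin
Color 1 (109,68,137):
  R=109: 109/255≈0.4275 > 0.04045 → ((0.4275+0.055)/1.055)^2.4 ≈ 0.15293
  G=68: 68/255≈0.2667 > 0.04045 → ((0.2667+0.055)/1.055)^2.4 ≈ 0.05781
  B=137: 137/255≈0.5373 > 0.04045 → ((0.5373+0.055)/1.055)^2.4 ≈ 0.25016
  L1 = 0.2126×0.15293 + 0.7152×0.05781 + 0.0722×0.25016 ≈ 0.09192
Color 2 (69,60,1):
  R=69: 69/255≈0.2706 > 0.04045 → ((0.2706+0.055)/1.055)^2.4 ≈ 0.05951
  G=60: 60/255≈0.2353 > 0.04045 → ((0.2353+0.055)/1.055)^2.4 ≈ 0.04519
  B=1: 1/255≈0.0039 ≤ 0.04045 → 0.0039/12.92 ≈ 0.00030
  L2 = 0.2126×0.05951 + 0.7152×0.04519 + 0.0722×0.00030 ≈ 0.04499
Lighter = 0.09192, Darker = 0.04499
Ratio = (L_lighter + 0.05) / (L_darker + 0.05)
Ratio = (0.09192 + 0.05) / (0.04499 + 0.05) = 0.14192 / 0.09499 ≈ 1.4940
Ratio ≈ 1.49:1


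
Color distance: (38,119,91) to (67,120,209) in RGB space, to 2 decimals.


d = √[(R₁-R₂)² + (G₁-G₂)² + (B₁-B₂)²]
d = √[(38-67)² + (119-120)² + (91-209)²]
d = √[841 + 1 + 13924]
d = √14766
d ≈ 121.52


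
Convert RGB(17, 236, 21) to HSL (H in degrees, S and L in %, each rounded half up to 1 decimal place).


Normalize: R'=17/255≈0.0667, G'=236/255≈0.9255, B'=21/255≈0.0824
Max=236/255, Min=17/255, Δ=Max-Min=219/255
L = (Max+Min)/2 = (236+17)/510 = 253/510 = 0.49607… → L = 49.6%
L ≤ 0.5 → S = Δ/(Max+Min) = 219/(236+17) = 219/253 = 0.86561… → S = 86.6%
(the 1/255 factors cancel in S and H, so raw channel differences can be used)
Max is G' → H = 60 × ((B-R)/Δ + 2) = 60 × ((21-17)/219 + 2)
  4/219 + 2 = 0.0182… + 2 = 2.0182…
  H = 60 × 2.0182… = 121.095…° → H = 121.1°
= HSL(121.1°, 86.6%, 49.6%)


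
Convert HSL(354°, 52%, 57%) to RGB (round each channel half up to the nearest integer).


H=354°, S=0.52, L=0.57
C = (1-|2L-1|)×S = (1-|0.14|)×0.52 = 0.4472
H' = H/60 = 354/60 ≈ 5.9000; X = C×(1-|H' mod 2 - 1|) = 0.04472
m = L - C/2 = 0.57 - 0.2236 = 0.3464
Sector ⌊H'⌋ = 5 → (R',G',B') = (0.4472, 0.0, 0.04472)
RGB = ((R'+m)×255, (G'+m)×255, (B'+m)×255) = (202.368, 88.332, 99.7356)
Round half up → RGB(202, 88, 100)


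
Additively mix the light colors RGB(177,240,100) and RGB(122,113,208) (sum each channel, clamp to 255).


Additive: each channel = min(255, C₁+C₂)
R: 177+122 = 299 → 255
G: 240+113 = 353 → 255
B: 100+208 = 308 → 255
= RGB(255, 255, 255)


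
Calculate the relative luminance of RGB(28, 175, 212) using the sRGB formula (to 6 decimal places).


Linearize each channel (sRGB transfer function): c = v/255; c_lin = c/12.92 if c ≤ 0.04045, else ((c+0.055)/1.055)^2.4
  R: 28/255 ≈ 0.109804 > 0.04045 → ((0.109804+0.055)/1.055)^2.4 ≈ 0.011612
  G: 175/255 ≈ 0.686275 > 0.04045 → ((0.686275+0.055)/1.055)^2.4 ≈ 0.428690
  B: 212/255 ≈ 0.831373 > 0.04045 → ((0.831373+0.055)/1.055)^2.4 ≈ 0.658375
R_lin = 0.011612, G_lin = 0.428690, B_lin = 0.658375
L = 0.2126×R + 0.7152×G + 0.0722×B
L = 0.2126×0.011612 + 0.7152×0.428690 + 0.0722×0.658375
L ≈ 0.356603


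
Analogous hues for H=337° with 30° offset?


Base hue: 337°
Left analog: (337 - 30) mod 360 = 307°
Right analog: (337 + 30) mod 360 = 7°
Analogous hues = 307° and 7°


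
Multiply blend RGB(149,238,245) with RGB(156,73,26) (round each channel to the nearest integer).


Multiply: C = A×B/255, rounded to nearest integer
R: 149×156/255 = 23244/255 ≈ 91.153 → 91
G: 238×73/255 = 17374/255 ≈ 68.133 → 68
B: 245×26/255 = 6370/255 ≈ 24.980 → 25
= RGB(91, 68, 25)


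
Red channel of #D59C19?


Color: #D59C19
R = D5 = 213
G = 9C = 156
B = 19 = 25
Red = 213


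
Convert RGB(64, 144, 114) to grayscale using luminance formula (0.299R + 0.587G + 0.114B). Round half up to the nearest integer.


Gray = 0.299×R + 0.587×G + 0.114×B
Gray = 0.299×64 + 0.587×144 + 0.114×114
Gray = 19.136 + 84.528 + 12.996
Gray = 116.660 → round half up → 117
Gray = 117


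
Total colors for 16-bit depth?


Colors = 2^bits = 2^16
= 65,536 colors


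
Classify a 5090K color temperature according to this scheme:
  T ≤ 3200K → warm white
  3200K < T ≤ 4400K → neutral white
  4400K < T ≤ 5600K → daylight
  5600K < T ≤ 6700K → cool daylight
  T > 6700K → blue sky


Temperature: 5090K
4400K < 5090K ≤ 5600K → daylight
Classification: daylight


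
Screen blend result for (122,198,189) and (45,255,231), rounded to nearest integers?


Screen: C = 255 - (255-A)×(255-B)/255, rounded to nearest integer
R: 255 - (255-122)×(255-45)/255 = 255 - 27930/255 ≈ 255 - 109.529 = 145.471 → 145
G: 255 - (255-198)×(255-255)/255 = 255 - 0/255 ≈ 255 - 0.000 = 255.000 → 255
B: 255 - (255-189)×(255-231)/255 = 255 - 1584/255 ≈ 255 - 6.212 = 248.788 → 249
= RGB(145, 255, 249)


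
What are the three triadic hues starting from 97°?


Triadic: equally spaced at 120° intervals
H1 = 97°
H2 = (97 + 120) mod 360 = 217°
H3 = (97 + 240) mod 360 = 337°
Triadic = 97°, 217°, 337°


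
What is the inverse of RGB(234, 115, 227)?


Invert: (255-R, 255-G, 255-B)
R: 255-234 = 21
G: 255-115 = 140
B: 255-227 = 28
= RGB(21, 140, 28)


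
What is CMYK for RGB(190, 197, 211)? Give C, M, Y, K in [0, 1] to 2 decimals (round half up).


R'=190/255≈0.7451, G'=197/255≈0.7725, B'=211/255≈0.8275
K = 1 - max(R',G',B') = 1 - 211/255 = 44/255 = 0.17254… → 0.17
(1-R'-K)/(1-K) simplifies to (max-R)/max with max = 211:
C = (211-190)/211 = 21/211 = 0.09952… → 0.10
M = (211-197)/211 = 14/211 = 0.06635… → 0.07
Y = (211-211)/211 = 0/211 = 0 → 0.00
= CMYK(0.10, 0.07, 0.00, 0.17)


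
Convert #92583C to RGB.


92 → 146 (R)
58 → 88 (G)
3C → 60 (B)
= RGB(146, 88, 60)


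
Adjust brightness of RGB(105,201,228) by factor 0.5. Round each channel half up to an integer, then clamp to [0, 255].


Multiply each channel by 0.5, round half up, clamp to [0, 255]
R: 105×0.5 = 52.5 → round → 53
G: 201×0.5 = 100.5 → round → 101
B: 228×0.5 = 114
= RGB(53, 101, 114)


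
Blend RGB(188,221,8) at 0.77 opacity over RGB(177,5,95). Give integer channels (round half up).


C = α×F + (1-α)×B, with 1-α = 0.23
R: 0.77×188 + 0.23×177 = 144.76 + 40.71 = 185.47 → 185
G: 0.77×221 + 0.23×5 = 170.17 + 1.15 = 171.32 → 171
B: 0.77×8 + 0.23×95 = 6.16 + 21.85 = 28.01 → 28
= RGB(185, 171, 28)


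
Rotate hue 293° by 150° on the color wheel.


New hue = (H + rotation) mod 360
New hue = (293 + 150) mod 360
= 443 mod 360
= 83°


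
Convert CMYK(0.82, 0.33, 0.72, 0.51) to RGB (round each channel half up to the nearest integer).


R = 255 × (1-C) × (1-K) = 255 × 0.18 × 0.49 = 22.491 → 22
G = 255 × (1-M) × (1-K) = 255 × 0.67 × 0.49 = 83.7165 → 84
B = 255 × (1-Y) × (1-K) = 255 × 0.28 × 0.49 = 34.986 → 35
= RGB(22, 84, 35)


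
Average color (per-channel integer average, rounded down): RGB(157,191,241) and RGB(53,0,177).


Midpoint: each channel = ⌊(C₁+C₂)/2⌋
R: ⌊(157+53)/2⌋ = 105
G: ⌊(191+0)/2⌋ = 95
B: ⌊(241+177)/2⌋ = 209
= RGB(105, 95, 209)


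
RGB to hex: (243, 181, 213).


R = 243 → F3 (hex)
G = 181 → B5 (hex)
B = 213 → D5 (hex)
Hex = #F3B5D5


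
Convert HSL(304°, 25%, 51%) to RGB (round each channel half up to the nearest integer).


H=304°, S=0.25, L=0.51
C = (1-|2L-1|)×S = (1-|0.02|)×0.25 = 0.245
H' = H/60 = 304/60 ≈ 5.0667; X = C×(1-|H' mod 2 - 1|) ≈ 0.2287
m = L - C/2 = 0.51 - 0.1225 = 0.3875
Sector ⌊H'⌋ = 5 → (R',G',B') = (0.245, 0.0, ≈0.2287)
RGB = ((R'+m)×255, (G'+m)×255, (B'+m)×255) = (161.2875, 98.8125, 157.1225)
Round half up → RGB(161, 99, 157)


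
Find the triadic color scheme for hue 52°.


Triadic: equally spaced at 120° intervals
H1 = 52°
H2 = (52 + 120) mod 360 = 172°
H3 = (52 + 240) mod 360 = 292°
Triadic = 52°, 172°, 292°


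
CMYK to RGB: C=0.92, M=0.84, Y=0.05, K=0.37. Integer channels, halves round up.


R = 255 × (1-C) × (1-K) = 255 × 0.08 × 0.63 = 12.852 → 13
G = 255 × (1-M) × (1-K) = 255 × 0.16 × 0.63 = 25.704 → 26
B = 255 × (1-Y) × (1-K) = 255 × 0.95 × 0.63 = 152.6175 → 153
= RGB(13, 26, 153)


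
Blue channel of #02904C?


Color: #02904C
R = 02 = 2
G = 90 = 144
B = 4C = 76
Blue = 76


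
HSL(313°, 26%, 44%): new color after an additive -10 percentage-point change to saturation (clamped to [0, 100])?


Original S = 26%
Adjustment = -10 percentage points
New S = 26 + (-10) = 16
Clamp to [0, 100] → 16
= HSL(313°, 16%, 44%)


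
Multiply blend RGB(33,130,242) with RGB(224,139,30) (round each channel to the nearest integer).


Multiply: C = A×B/255, rounded to nearest integer
R: 33×224/255 = 7392/255 ≈ 28.988 → 29
G: 130×139/255 = 18070/255 ≈ 70.863 → 71
B: 242×30/255 = 7260/255 ≈ 28.471 → 28
= RGB(29, 71, 28)


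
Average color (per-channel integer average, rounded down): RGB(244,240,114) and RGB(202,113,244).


Midpoint: each channel = ⌊(C₁+C₂)/2⌋
R: ⌊(244+202)/2⌋ = 223
G: ⌊(240+113)/2⌋ = 176
B: ⌊(114+244)/2⌋ = 179
= RGB(223, 176, 179)


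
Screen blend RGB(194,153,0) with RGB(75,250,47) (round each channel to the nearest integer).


Screen: C = 255 - (255-A)×(255-B)/255, rounded to nearest integer
R: 255 - (255-194)×(255-75)/255 = 255 - 10980/255 ≈ 255 - 43.059 = 211.941 → 212
G: 255 - (255-153)×(255-250)/255 = 255 - 510/255 ≈ 255 - 2.000 = 253.000 → 253
B: 255 - (255-0)×(255-47)/255 = 255 - 53040/255 ≈ 255 - 208.000 = 47.000 → 47
= RGB(212, 253, 47)


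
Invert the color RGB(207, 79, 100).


Invert: (255-R, 255-G, 255-B)
R: 255-207 = 48
G: 255-79 = 176
B: 255-100 = 155
= RGB(48, 176, 155)


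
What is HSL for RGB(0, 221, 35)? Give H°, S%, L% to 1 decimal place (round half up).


Normalize: R'=0/255≈0.0000, G'=221/255≈0.8667, B'=35/255≈0.1373
Max=221/255, Min=0/255, Δ=Max-Min=221/255
L = (Max+Min)/2 = (221+0)/510 = 221/510 = 0.43333… → L = 43.3%
L ≤ 0.5 → S = Δ/(Max+Min) = 221/(221+0) = 221/221 = 1 → S = 100.0%
(the 1/255 factors cancel in S and H, so raw channel differences can be used)
Max is G' → H = 60 × ((B-R)/Δ + 2) = 60 × ((35-0)/221 + 2)
  35/221 + 2 = 0.1583… + 2 = 2.1583…
  H = 60 × 2.1583… = 129.502…° → H = 129.5°
= HSL(129.5°, 100.0%, 43.3%)


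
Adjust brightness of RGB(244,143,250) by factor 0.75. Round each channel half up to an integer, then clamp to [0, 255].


Multiply each channel by 0.75, round half up, clamp to [0, 255]
R: 244×0.75 = 183
G: 143×0.75 = 107.25 → round → 107
B: 250×0.75 = 187.5 → round → 188
= RGB(183, 107, 188)


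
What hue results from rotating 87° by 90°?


New hue = (H + rotation) mod 360
New hue = (87 + 90) mod 360
= 177 mod 360
= 177°


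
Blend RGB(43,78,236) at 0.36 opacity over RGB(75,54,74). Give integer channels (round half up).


C = α×F + (1-α)×B, with 1-α = 0.64
R: 0.36×43 + 0.64×75 = 15.48 + 48.00 = 63.48 → 63
G: 0.36×78 + 0.64×54 = 28.08 + 34.56 = 62.64 → 63
B: 0.36×236 + 0.64×74 = 84.96 + 47.36 = 132.32 → 132
= RGB(63, 63, 132)


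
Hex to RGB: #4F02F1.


4F → 79 (R)
02 → 2 (G)
F1 → 241 (B)
= RGB(79, 2, 241)


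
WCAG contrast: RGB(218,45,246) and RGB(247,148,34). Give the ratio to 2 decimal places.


Linearize each sRGB channel c=v/255: c/12.92 if c ≤ 0.04045 else ((c+0.055)/1.055)^2.4
L = 0.2126×R_lin + 0.7152×G_lin + 0.0722×B_lin
Color 1 (218,45,246):
  R=218: 218/255≈0.8549 > 0.04045 → ((0.8549+0.055)/1.055)^2.4 ≈ 0.70110
  G=45: 45/255≈0.1765 > 0.04045 → ((0.1765+0.055)/1.055)^2.4 ≈ 0.02624
  B=246: 246/255≈0.9647 > 0.04045 → ((0.9647+0.055)/1.055)^2.4 ≈ 0.92158
  L1 = 0.2126×0.70110 + 0.7152×0.02624 + 0.0722×0.92158 ≈ 0.23436
Color 2 (247,148,34):
  R=247: 247/255≈0.9686 > 0.04045 → ((0.9686+0.055)/1.055)^2.4 ≈ 0.93011
  G=148: 148/255≈0.5804 > 0.04045 → ((0.5804+0.055)/1.055)^2.4 ≈ 0.29614
  B=34: 34/255≈0.1333 > 0.04045 → ((0.1333+0.055)/1.055)^2.4 ≈ 0.01600
  L2 = 0.2126×0.93011 + 0.7152×0.29614 + 0.0722×0.01600 ≈ 0.41069
Lighter = 0.41069, Darker = 0.23436
Ratio = (L_lighter + 0.05) / (L_darker + 0.05)
Ratio = (0.41069 + 0.05) / (0.23436 + 0.05) = 0.46069 / 0.28436 ≈ 1.6201
Ratio ≈ 1.62:1


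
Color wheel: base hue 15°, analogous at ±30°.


Base hue: 15°
Left analog: (15 - 30) mod 360 = 345°
Right analog: (15 + 30) mod 360 = 45°
Analogous hues = 345° and 45°


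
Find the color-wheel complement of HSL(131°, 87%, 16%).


Complement = opposite side of color wheel = hue + 180°
H' = (131 + 180) mod 360 = 311°
S and L unchanged.
= HSL(311°, 87%, 16%)


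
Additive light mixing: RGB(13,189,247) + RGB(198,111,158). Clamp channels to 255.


Additive: each channel = min(255, C₁+C₂)
R: 13+198 = 211 → 211
G: 189+111 = 300 → 255
B: 247+158 = 405 → 255
= RGB(211, 255, 255)


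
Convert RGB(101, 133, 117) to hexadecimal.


R = 101 → 65 (hex)
G = 133 → 85 (hex)
B = 117 → 75 (hex)
Hex = #658575


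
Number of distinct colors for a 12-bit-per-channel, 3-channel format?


Total bits = 12 bits/channel × 3 channels = 36 bits
Distinct colors = 2^36
= 68,719,476,736 colors


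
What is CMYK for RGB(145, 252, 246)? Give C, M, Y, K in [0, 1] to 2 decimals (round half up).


R'=145/255≈0.5686, G'=252/255≈0.9882, B'=246/255≈0.9647
K = 1 - max(R',G',B') = 1 - 252/255 = 3/255 = 0.01176… → 0.01
(1-R'-K)/(1-K) simplifies to (max-R)/max with max = 252:
C = (252-145)/252 = 107/252 = 0.42460… → 0.42
M = (252-252)/252 = 0/252 = 0 → 0.00
Y = (252-246)/252 = 6/252 = 0.02380… → 0.02
= CMYK(0.42, 0.00, 0.02, 0.01)


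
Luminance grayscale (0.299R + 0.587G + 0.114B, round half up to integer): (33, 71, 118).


Gray = 0.299×R + 0.587×G + 0.114×B
Gray = 0.299×33 + 0.587×71 + 0.114×118
Gray = 9.867 + 41.677 + 13.452
Gray = 64.996 → round half up → 65
Gray = 65


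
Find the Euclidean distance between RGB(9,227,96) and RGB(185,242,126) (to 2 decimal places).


d = √[(R₁-R₂)² + (G₁-G₂)² + (B₁-B₂)²]
d = √[(9-185)² + (227-242)² + (96-126)²]
d = √[30976 + 225 + 900]
d = √32101
d ≈ 179.17


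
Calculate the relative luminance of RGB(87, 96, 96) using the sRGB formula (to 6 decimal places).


Linearize each channel (sRGB transfer function): c = v/255; c_lin = c/12.92 if c ≤ 0.04045, else ((c+0.055)/1.055)^2.4
  R: 87/255 ≈ 0.341176 > 0.04045 → ((0.341176+0.055)/1.055)^2.4 ≈ 0.095307
  G: 96/255 ≈ 0.376471 > 0.04045 → ((0.376471+0.055)/1.055)^2.4 ≈ 0.116971
  B: 96/255 ≈ 0.376471 > 0.04045 → ((0.376471+0.055)/1.055)^2.4 ≈ 0.116971
R_lin = 0.095307, G_lin = 0.116971, B_lin = 0.116971
L = 0.2126×R + 0.7152×G + 0.0722×B
L = 0.2126×0.095307 + 0.7152×0.116971 + 0.0722×0.116971
L ≈ 0.112365


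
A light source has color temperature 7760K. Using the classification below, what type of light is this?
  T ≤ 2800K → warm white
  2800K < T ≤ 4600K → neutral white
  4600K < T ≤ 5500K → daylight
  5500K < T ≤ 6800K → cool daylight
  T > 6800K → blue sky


Temperature: 7760K
7760K > 6800K → blue sky
Classification: blue sky


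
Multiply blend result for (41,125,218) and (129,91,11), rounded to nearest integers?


Multiply: C = A×B/255, rounded to nearest integer
R: 41×129/255 = 5289/255 ≈ 20.741 → 21
G: 125×91/255 = 11375/255 ≈ 44.608 → 45
B: 218×11/255 = 2398/255 ≈ 9.404 → 9
= RGB(21, 45, 9)


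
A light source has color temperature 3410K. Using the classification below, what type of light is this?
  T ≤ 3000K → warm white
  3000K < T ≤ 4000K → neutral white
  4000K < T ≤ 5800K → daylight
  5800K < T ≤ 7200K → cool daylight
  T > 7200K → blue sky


Temperature: 3410K
3000K < 3410K ≤ 4000K → neutral white
Classification: neutral white


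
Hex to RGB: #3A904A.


3A → 58 (R)
90 → 144 (G)
4A → 74 (B)
= RGB(58, 144, 74)


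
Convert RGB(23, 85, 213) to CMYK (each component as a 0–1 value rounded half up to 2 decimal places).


R'=23/255≈0.0902, G'=85/255≈0.3333, B'=213/255≈0.8353
K = 1 - max(R',G',B') = 1 - 213/255 = 42/255 = 0.16470… → 0.16
(1-R'-K)/(1-K) simplifies to (max-R)/max with max = 213:
C = (213-23)/213 = 190/213 = 0.89201… → 0.89
M = (213-85)/213 = 128/213 = 0.60093… → 0.60
Y = (213-213)/213 = 0/213 = 0 → 0.00
= CMYK(0.89, 0.60, 0.00, 0.16)


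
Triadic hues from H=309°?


Triadic: equally spaced at 120° intervals
H1 = 309°
H2 = (309 + 120) mod 360 = 69°
H3 = (309 + 240) mod 360 = 189°
Triadic = 309°, 69°, 189°


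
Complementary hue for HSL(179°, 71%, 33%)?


Complement = opposite side of color wheel = hue + 180°
H' = (179 + 180) mod 360 = 359°
S and L unchanged.
= HSL(359°, 71%, 33%)


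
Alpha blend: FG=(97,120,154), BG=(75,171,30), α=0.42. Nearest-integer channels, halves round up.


C = α×F + (1-α)×B, with 1-α = 0.58
R: 0.42×97 + 0.58×75 = 40.74 + 43.50 = 84.24 → 84
G: 0.42×120 + 0.58×171 = 50.40 + 99.18 = 149.58 → 150
B: 0.42×154 + 0.58×30 = 64.68 + 17.40 = 82.08 → 82
= RGB(84, 150, 82)


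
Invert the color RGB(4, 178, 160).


Invert: (255-R, 255-G, 255-B)
R: 255-4 = 251
G: 255-178 = 77
B: 255-160 = 95
= RGB(251, 77, 95)


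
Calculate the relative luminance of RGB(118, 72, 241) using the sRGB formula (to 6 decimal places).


Linearize each channel (sRGB transfer function): c = v/255; c_lin = c/12.92 if c ≤ 0.04045, else ((c+0.055)/1.055)^2.4
  R: 118/255 ≈ 0.462745 > 0.04045 → ((0.462745+0.055)/1.055)^2.4 ≈ 0.181164
  G: 72/255 ≈ 0.282353 > 0.04045 → ((0.282353+0.055)/1.055)^2.4 ≈ 0.064803
  B: 241/255 ≈ 0.945098 > 0.04045 → ((0.945098+0.055)/1.055)^2.4 ≈ 0.879622
R_lin = 0.181164, G_lin = 0.064803, B_lin = 0.879622
L = 0.2126×R + 0.7152×G + 0.0722×B
L = 0.2126×0.181164 + 0.7152×0.064803 + 0.0722×0.879622
L ≈ 0.148372


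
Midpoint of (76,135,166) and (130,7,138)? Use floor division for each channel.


Midpoint: each channel = ⌊(C₁+C₂)/2⌋
R: ⌊(76+130)/2⌋ = 103
G: ⌊(135+7)/2⌋ = 71
B: ⌊(166+138)/2⌋ = 152
= RGB(103, 71, 152)


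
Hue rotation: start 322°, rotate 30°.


New hue = (H + rotation) mod 360
New hue = (322 + 30) mod 360
= 352 mod 360
= 352°


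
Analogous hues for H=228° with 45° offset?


Base hue: 228°
Left analog: (228 - 45) mod 360 = 183°
Right analog: (228 + 45) mod 360 = 273°
Analogous hues = 183° and 273°


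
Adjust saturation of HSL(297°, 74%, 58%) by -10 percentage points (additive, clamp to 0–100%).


Original S = 74%
Adjustment = -10 percentage points
New S = 74 + (-10) = 64
Clamp to [0, 100] → 64
= HSL(297°, 64%, 58%)
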